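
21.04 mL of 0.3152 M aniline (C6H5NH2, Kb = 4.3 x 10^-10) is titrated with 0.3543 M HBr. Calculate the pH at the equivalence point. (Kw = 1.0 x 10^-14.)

n(C6H5NH2) = 0.3152 x 0.02104 = 0.006632 mol; V(HBr) at equivalence = 0.006632/0.3543 = 0.01872 L.
At equivalence the base is fully converted to C6H5NH3+; total volume = 0.03976 L, so [C6H5NH3+] = 0.006632/0.03976 = 0.1668 M.
Ka(C6H5NH3+) = Kw/Kb = 1.0e-14 / 4.3 x 10^-10 = 2.33e-5.
[H^+] = sqrt(Ka x [C6H5NH3+]) = sqrt(2.33e-5 x 0.1668) = 0.00197 M.
pH = -log(0.00197) = 2.71.

2.71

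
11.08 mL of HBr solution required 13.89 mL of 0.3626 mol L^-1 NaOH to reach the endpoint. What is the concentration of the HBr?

0.455 M

n(NaOH) delivered = 0.3626 x 0.01389 = 0.005037 mol.
For a 1:1 reaction, n(HBr) = 0.005037 mol.
[HBr] = 0.005037 mol / 0.01108 L = 0.455 M.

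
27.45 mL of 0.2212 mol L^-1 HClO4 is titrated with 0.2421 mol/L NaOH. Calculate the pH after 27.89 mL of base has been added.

12.09

n(acid) = 0.2212 x 0.02745 = 0.006072 mol; n(NaOH) added = 0.2421 x 0.02789 = 0.006752 mol.
Base is in excess by 0.006752 - 0.006072 = 0.0006802 mol in a total volume of 0.05534 L.
[OH^-] = 0.0006802/0.05534 = 0.01229 M, so pOH = 1.91 and pH = 14.00 - 1.91 = 12.09.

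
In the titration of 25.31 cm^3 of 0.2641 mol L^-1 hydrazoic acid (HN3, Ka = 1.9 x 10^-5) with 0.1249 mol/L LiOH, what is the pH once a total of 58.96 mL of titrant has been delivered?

11.91

n(acid) = 0.2641 x 0.02531 = 0.006684 mol; n(LiOH) added = 0.1249 x 0.05896 = 0.007364 mol.
Base is in excess by 0.007364 - 0.006684 = 0.0006797 mol in a total volume of 0.08427 L.
[OH^-] = 0.0006797/0.08427 = 0.008066 M, so pOH = 2.09 and pH = 14.00 - 2.09 = 11.91.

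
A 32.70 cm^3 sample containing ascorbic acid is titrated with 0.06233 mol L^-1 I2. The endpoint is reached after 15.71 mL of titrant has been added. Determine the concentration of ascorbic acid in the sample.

0.0299 M

n(I2) = 0.06233 x 0.01571 = 0.0009792 mol.
From the balanced equation, 1 mol I2 reacts with 1 mol ascorbic acid, so n(ascorbic acid) = 0.0009792 x 1/1 = 0.0009792 mol.
[ascorbic acid] = 0.0009792 / 0.03270 L = 0.0299 M.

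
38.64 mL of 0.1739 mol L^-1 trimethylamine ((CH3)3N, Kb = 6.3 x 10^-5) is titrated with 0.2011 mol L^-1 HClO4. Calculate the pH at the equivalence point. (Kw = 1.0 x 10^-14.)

5.41

n((CH3)3N) = 0.1739 x 0.03864 = 0.006719 mol; V(HClO4) at equivalence = 0.006719/0.2011 = 0.03341 L.
At equivalence the base is fully converted to (CH3)3NH+; total volume = 0.07205 L, so [(CH3)3NH+] = 0.006719/0.07205 = 0.09326 M.
Ka((CH3)3NH+) = Kw/Kb = 1.0e-14 / 6.3 x 10^-5 = 1.59e-10.
[H^+] = sqrt(Ka x [(CH3)3NH+]) = sqrt(1.59e-10 x 0.09326) = 3.85e-6 M.
pH = -log(3.85e-6) = 5.41.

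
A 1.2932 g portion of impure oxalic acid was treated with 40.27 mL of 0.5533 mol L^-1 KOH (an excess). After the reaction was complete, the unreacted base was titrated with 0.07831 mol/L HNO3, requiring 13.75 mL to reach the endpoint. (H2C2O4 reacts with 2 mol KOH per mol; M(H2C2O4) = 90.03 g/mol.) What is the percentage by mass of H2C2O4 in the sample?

73.8%

Total n(KOH) added = 0.5533 x 0.04027 = 0.02228 mol.
n(HNO3) used = 0.07831 x 0.01375 = 0.001077 mol, which equals the excess n(KOH).
So n(KOH) consumed by the sample = 0.02228 - 0.001077 = 0.02120 mol.
n(H2C2O4) = 0.02120 / 2 = 0.01060 mol.
mass H2C2O4 = 0.01060 x 90.03 = 0.9545 g, so %H2C2O4 = 0.9545/1.2932 x 100 = 73.8%.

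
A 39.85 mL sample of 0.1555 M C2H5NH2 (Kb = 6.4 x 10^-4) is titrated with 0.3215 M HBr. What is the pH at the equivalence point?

5.89

n(C2H5NH2) = 0.1555 x 0.03985 = 0.006197 mol; V(HBr) at equivalence = 0.006197/0.3215 = 0.01927 L.
At equivalence the base is fully converted to C2H5NH3+; total volume = 0.05912 L, so [C2H5NH3+] = 0.006197/0.05912 = 0.1048 M.
Ka(C2H5NH3+) = Kw/Kb = 1.0e-14 / 6.4 x 10^-4 = 1.56e-11.
[H^+] = sqrt(Ka x [C2H5NH3+]) = sqrt(1.56e-11 x 0.1048) = 1.28e-6 M.
pH = -log(1.28e-6) = 5.89.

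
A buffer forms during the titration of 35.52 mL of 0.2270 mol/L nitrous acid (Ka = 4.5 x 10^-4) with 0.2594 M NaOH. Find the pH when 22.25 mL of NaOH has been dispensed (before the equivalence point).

3.75

Initial n(HNO2) = 0.2270 x 0.03552 = 0.008063 mol.
n(NaOH) added = 0.2594 x 0.02225 = 0.005772 mol, converting that many moles of HNO2 to NO2-.
Remaining n(HNO2) = 0.002291 mol; n(NO2-) = 0.005772 mol.
By Henderson-Hasselbalch, pH = pKa + log([A^-]/[HA]) = 3.35 + log(0.005772/0.002291) = 3.35 + (+0.40) = 3.75.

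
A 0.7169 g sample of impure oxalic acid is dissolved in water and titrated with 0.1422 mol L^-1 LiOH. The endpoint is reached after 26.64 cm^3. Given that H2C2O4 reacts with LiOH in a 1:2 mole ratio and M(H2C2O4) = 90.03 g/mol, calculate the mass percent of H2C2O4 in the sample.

23.8%

n(LiOH) = 0.1422 x 0.02664 = 0.003788 mol.
n(H2C2O4) = 0.003788 / 2 = 0.001894 mol.
mass of H2C2O4 = 0.001894 x 90.03 = 0.1705 g.
% purity = 0.1705 / 0.7169 x 100 = 23.8%.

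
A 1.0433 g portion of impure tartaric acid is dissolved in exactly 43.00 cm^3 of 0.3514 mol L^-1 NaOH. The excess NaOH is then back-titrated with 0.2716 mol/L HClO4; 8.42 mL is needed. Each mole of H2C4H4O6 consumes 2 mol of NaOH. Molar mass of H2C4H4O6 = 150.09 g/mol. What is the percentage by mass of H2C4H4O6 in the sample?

92.2%

Total n(NaOH) added = 0.3514 x 0.04300 = 0.01511 mol.
n(HClO4) used = 0.2716 x 0.008420 = 0.002287 mol, which equals the excess n(NaOH).
So n(NaOH) consumed by the sample = 0.01511 - 0.002287 = 0.01282 mol.
n(H2C4H4O6) = 0.01282 / 2 = 0.006412 mol.
mass H2C4H4O6 = 0.006412 x 150.09 = 0.9623 g, so %H2C4H4O6 = 0.9623/1.0433 x 100 = 92.2%.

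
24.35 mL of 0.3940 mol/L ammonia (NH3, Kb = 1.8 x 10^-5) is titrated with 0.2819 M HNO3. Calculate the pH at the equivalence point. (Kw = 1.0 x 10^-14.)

5.02

n(NH3) = 0.3940 x 0.02435 = 0.009594 mol; V(HNO3) at equivalence = 0.009594/0.2819 = 0.03403 L.
At equivalence the base is fully converted to NH4+; total volume = 0.05838 L, so [NH4+] = 0.009594/0.05838 = 0.1643 M.
Ka(NH4+) = Kw/Kb = 1.0e-14 / 1.8 x 10^-5 = 5.56e-10.
[H^+] = sqrt(Ka x [NH4+]) = sqrt(5.56e-10 x 0.1643) = 9.55e-6 M.
pH = -log(9.55e-6) = 5.02.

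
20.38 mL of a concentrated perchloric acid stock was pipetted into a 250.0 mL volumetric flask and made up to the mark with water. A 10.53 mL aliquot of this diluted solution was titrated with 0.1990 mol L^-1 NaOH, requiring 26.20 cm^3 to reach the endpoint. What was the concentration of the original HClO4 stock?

6.07 M

n(NaOH) = 0.1990 x 0.02620 = 0.005214 mol.
n(HClO4) in the aliquot = 0.005214 mol.
[diluted HClO4] = 0.005214 / 0.01053 = 0.4951 M.
Dilution factor = 250.0/20.38 = 12.27, so [stock] = 0.4951 x 12.27 = 6.07 M.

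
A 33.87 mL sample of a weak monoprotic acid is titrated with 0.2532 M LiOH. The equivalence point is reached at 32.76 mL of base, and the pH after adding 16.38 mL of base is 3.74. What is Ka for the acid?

16.38 mL is half of the equivalence volume, so this is the half-equivalence point where [HA] = [A^-].
At half-equivalence pH = pKa, so pKa = 3.74.
Ka = 10^(-3.74) = 1.8 x 10^-4.

1.8 x 10^-4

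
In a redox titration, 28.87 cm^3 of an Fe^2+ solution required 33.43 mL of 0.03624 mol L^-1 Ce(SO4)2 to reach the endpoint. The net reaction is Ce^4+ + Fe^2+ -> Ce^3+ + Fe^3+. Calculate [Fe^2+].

n(Ce(SO4)2) = 0.03624 x 0.03343 = 0.001212 mol.
From the balanced equation, 1 mol Ce(SO4)2 reacts with 1 mol Fe^2+, so n(Fe^2+) = 0.001212 x 1/1 = 0.001212 mol.
[Fe^2+] = 0.001212 / 0.02887 L = 0.0420 M.

0.0420 M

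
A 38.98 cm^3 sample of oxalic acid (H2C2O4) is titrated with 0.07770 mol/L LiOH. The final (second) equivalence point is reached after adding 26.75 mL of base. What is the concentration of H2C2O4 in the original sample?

n(LiOH) = 0.07770 x 0.02675 = 0.002078 mol.
At the final (second) equivalence point, 2 mol OH^- react per mol H2C2O4, so n(H2C2O4) = 0.002078 / 2 = 0.001039 mol.
[H2C2O4] = 0.001039 / 0.03898 L = 0.0267 M.

0.0267 M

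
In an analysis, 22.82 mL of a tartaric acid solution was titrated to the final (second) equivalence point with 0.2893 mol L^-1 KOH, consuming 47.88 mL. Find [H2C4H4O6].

0.303 M

n(KOH) = 0.2893 x 0.04788 = 0.01385 mol.
At the final (second) equivalence point, 2 mol OH^- react per mol H2C4H4O6, so n(H2C4H4O6) = 0.01385 / 2 = 0.006926 mol.
[H2C4H4O6] = 0.006926 / 0.02282 L = 0.303 M.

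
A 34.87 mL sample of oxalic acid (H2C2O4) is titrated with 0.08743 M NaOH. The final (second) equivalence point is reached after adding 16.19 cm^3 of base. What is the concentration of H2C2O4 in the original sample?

0.0203 M

n(NaOH) = 0.08743 x 0.01619 = 0.001415 mol.
At the final (second) equivalence point, 2 mol OH^- react per mol H2C2O4, so n(H2C2O4) = 0.001415 / 2 = 0.0007077 mol.
[H2C2O4] = 0.0007077 / 0.03487 L = 0.0203 M.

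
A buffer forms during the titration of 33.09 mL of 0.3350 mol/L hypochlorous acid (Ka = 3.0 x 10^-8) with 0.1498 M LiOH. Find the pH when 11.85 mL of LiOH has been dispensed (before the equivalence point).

6.80

Initial n(HClO) = 0.3350 x 0.03309 = 0.01109 mol.
n(LiOH) added = 0.1498 x 0.01185 = 0.001775 mol, converting that many moles of HClO to ClO-.
Remaining n(HClO) = 0.009310 mol; n(ClO-) = 0.001775 mol.
By Henderson-Hasselbalch, pH = pKa + log([A^-]/[HA]) = 7.52 + log(0.001775/0.009310) = 7.52 + (-0.72) = 6.80.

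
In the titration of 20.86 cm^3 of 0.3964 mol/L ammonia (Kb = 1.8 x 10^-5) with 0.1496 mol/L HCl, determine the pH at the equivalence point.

5.11

n(NH3) = 0.3964 x 0.02086 = 0.008269 mol; V(HCl) at equivalence = 0.008269/0.1496 = 0.05527 L.
At equivalence the base is fully converted to NH4+; total volume = 0.07613 L, so [NH4+] = 0.008269/0.07613 = 0.1086 M.
Ka(NH4+) = Kw/Kb = 1.0e-14 / 1.8 x 10^-5 = 5.56e-10.
[H^+] = sqrt(Ka x [NH4+]) = sqrt(5.56e-10 x 0.1086) = 7.77e-6 M.
pH = -log(7.77e-6) = 5.11.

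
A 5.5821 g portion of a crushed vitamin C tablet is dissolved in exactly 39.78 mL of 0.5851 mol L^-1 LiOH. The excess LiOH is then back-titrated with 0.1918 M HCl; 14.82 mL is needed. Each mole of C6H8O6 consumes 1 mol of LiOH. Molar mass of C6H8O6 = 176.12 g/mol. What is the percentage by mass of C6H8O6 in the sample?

64.5%

Total n(LiOH) added = 0.5851 x 0.03978 = 0.02328 mol.
n(HCl) used = 0.1918 x 0.01482 = 0.002842 mol, which equals the excess n(LiOH).
So n(LiOH) consumed by the sample = 0.02328 - 0.002842 = 0.02043 mol.
n(C6H8O6) = 0.02043 / 1 = 0.02043 mol.
mass C6H8O6 = 0.02043 x 176.12 = 3.599 g, so %C6H8O6 = 3.599/5.5821 x 100 = 64.5%.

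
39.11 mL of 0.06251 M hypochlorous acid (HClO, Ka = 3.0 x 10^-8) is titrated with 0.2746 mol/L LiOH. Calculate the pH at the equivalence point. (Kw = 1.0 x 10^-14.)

10.11

n(HClO) = 0.06251 x 0.03911 = 0.002445 mol; V(LiOH) at equivalence = 0.002445/0.2746 = 0.008903 L.
At equivalence all the acid is converted to ClO-; total volume = 0.03911 + 0.008903 = 0.04801 L, so [ClO-] = 0.002445/0.04801 = 0.05092 M.
Kb = Kw/Ka = 1.0e-14 / 3.0 x 10^-8 = 3.33e-7.
[OH^-] = sqrt(Kb x [ClO-]) = sqrt(3.33e-7 x 0.05092) = 0.000130 M.
pOH = 3.89, so pH = 14.00 - 3.89 = 10.11.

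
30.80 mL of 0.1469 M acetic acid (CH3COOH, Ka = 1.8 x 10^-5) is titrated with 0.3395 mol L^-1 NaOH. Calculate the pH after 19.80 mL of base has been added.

n(acid) = 0.1469 x 0.03080 = 0.004525 mol; n(NaOH) added = 0.3395 x 0.01980 = 0.006722 mol.
Base is in excess by 0.006722 - 0.004525 = 0.002198 mol in a total volume of 0.05060 L.
[OH^-] = 0.002198/0.05060 = 0.04343 M, so pOH = 1.36 and pH = 14.00 - 1.36 = 12.64.

12.64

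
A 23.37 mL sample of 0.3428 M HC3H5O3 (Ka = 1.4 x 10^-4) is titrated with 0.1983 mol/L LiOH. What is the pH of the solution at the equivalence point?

n(HC3H5O3) = 0.3428 x 0.02337 = 0.008011 mol; V(LiOH) at equivalence = 0.008011/0.1983 = 0.04040 L.
At equivalence all the acid is converted to C3H5O3-; total volume = 0.02337 + 0.04040 = 0.06377 L, so [C3H5O3-] = 0.008011/0.06377 = 0.1256 M.
Kb = Kw/Ka = 1.0e-14 / 1.4 x 10^-4 = 7.14e-11.
[OH^-] = sqrt(Kb x [C3H5O3-]) = sqrt(7.14e-11 x 0.1256) = 3.00e-6 M.
pOH = 5.52, so pH = 14.00 - 5.52 = 8.48.

8.48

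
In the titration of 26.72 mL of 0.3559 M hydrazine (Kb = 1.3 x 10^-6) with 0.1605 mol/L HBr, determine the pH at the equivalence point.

4.54

n(N2H4) = 0.3559 x 0.02672 = 0.009510 mol; V(HBr) at equivalence = 0.009510/0.1605 = 0.05925 L.
At equivalence the base is fully converted to N2H5+; total volume = 0.08597 L, so [N2H5+] = 0.009510/0.08597 = 0.1106 M.
Ka(N2H5+) = Kw/Kb = 1.0e-14 / 1.3 x 10^-6 = 7.69e-9.
[H^+] = sqrt(Ka x [N2H5+]) = sqrt(7.69e-9 x 0.1106) = 2.92e-5 M.
pH = -log(2.92e-5) = 4.54.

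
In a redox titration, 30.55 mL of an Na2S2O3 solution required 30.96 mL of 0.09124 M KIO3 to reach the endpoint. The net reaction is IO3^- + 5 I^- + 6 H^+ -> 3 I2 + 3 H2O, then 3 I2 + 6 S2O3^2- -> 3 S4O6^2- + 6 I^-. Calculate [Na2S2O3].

n(KIO3) = 0.09124 x 0.03096 = 0.002825 mol.
From the balanced equation, 1 mol KIO3 reacts with 6 mol Na2S2O3, so n(Na2S2O3) = 0.002825 x 6/1 = 0.01695 mol.
[Na2S2O3] = 0.01695 / 0.03055 L = 0.555 M.

0.555 M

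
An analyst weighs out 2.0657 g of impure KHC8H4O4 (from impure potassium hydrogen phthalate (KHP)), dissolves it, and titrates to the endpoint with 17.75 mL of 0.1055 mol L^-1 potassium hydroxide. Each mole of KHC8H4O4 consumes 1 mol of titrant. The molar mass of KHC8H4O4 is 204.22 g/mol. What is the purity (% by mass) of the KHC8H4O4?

18.5%

n(KOH) = 0.1055 x 0.01775 = 0.001873 mol.
n(KHC8H4O4) = 0.001873 / 1 = 0.001873 mol.
mass of KHC8H4O4 = 0.001873 x 204.22 = 0.3824 g.
% purity = 0.3824 / 2.0657 x 100 = 18.5%.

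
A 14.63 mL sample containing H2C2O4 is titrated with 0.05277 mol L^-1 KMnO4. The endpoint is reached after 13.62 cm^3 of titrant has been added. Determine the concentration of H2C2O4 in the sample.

0.123 M

n(KMnO4) = 0.05277 x 0.01362 = 0.0007187 mol.
From the balanced equation, 2 mol KMnO4 reacts with 5 mol H2C2O4, so n(H2C2O4) = 0.0007187 x 5/2 = 0.001797 mol.
[H2C2O4] = 0.001797 / 0.01463 L = 0.123 M.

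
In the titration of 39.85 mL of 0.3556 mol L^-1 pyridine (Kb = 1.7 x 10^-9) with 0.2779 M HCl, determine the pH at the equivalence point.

n(C5H5N) = 0.3556 x 0.03985 = 0.01417 mol; V(HCl) at equivalence = 0.01417/0.2779 = 0.05099 L.
At equivalence the base is fully converted to C5H5NH+; total volume = 0.09084 L, so [C5H5NH+] = 0.01417/0.09084 = 0.1560 M.
Ka(C5H5NH+) = Kw/Kb = 1.0e-14 / 1.7 x 10^-9 = 5.88e-6.
[H^+] = sqrt(Ka x [C5H5NH+]) = sqrt(5.88e-6 x 0.1560) = 0.000958 M.
pH = -log(0.000958) = 3.02.

3.02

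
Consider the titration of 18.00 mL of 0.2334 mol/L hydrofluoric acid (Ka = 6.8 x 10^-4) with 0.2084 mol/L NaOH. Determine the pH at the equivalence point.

n(HF) = 0.2334 x 0.01800 = 0.004201 mol; V(NaOH) at equivalence = 0.004201/0.2084 = 0.02016 L.
At equivalence all the acid is converted to F-; total volume = 0.01800 + 0.02016 = 0.03816 L, so [F-] = 0.004201/0.03816 = 0.1101 M.
Kb = Kw/Ka = 1.0e-14 / 6.8 x 10^-4 = 1.47e-11.
[OH^-] = sqrt(Kb x [F-]) = sqrt(1.47e-11 x 0.1101) = 1.27e-6 M.
pOH = 5.90, so pH = 14.00 - 5.90 = 8.10.

8.10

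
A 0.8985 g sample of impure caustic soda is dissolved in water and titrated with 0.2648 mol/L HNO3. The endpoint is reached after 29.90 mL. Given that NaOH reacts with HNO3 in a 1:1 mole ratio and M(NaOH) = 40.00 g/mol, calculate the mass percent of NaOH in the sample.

n(HNO3) = 0.2648 x 0.02990 = 0.007918 mol.
n(NaOH) = 0.007918 / 1 = 0.007918 mol.
mass of NaOH = 0.007918 x 40.00 = 0.3167 g.
% purity = 0.3167 / 0.8985 x 100 = 35.2%.

35.2%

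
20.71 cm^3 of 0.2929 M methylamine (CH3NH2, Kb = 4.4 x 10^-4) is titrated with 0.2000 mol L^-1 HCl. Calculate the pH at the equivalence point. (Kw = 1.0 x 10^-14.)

n(CH3NH2) = 0.2929 x 0.02071 = 0.006066 mol; V(HCl) at equivalence = 0.006066/0.2000 = 0.03033 L.
At equivalence the base is fully converted to CH3NH3+; total volume = 0.05104 L, so [CH3NH3+] = 0.006066/0.05104 = 0.1188 M.
Ka(CH3NH3+) = Kw/Kb = 1.0e-14 / 4.4 x 10^-4 = 2.27e-11.
[H^+] = sqrt(Ka x [CH3NH3+]) = sqrt(2.27e-11 x 0.1188) = 1.64e-6 M.
pH = -log(1.64e-6) = 5.78.

5.78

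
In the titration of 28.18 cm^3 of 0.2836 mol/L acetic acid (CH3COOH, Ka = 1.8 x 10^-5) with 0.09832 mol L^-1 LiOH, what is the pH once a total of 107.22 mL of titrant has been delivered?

n(acid) = 0.2836 x 0.02818 = 0.007992 mol; n(LiOH) added = 0.09832 x 0.1072 = 0.01054 mol.
Base is in excess by 0.01054 - 0.007992 = 0.002550 mol in a total volume of 0.1354 L.
[OH^-] = 0.002550/0.1354 = 0.01883 M, so pOH = 1.73 and pH = 14.00 - 1.73 = 12.27.

12.27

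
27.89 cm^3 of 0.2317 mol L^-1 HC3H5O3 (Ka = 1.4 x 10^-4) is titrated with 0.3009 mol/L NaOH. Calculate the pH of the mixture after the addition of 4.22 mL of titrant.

3.24

Initial n(HC3H5O3) = 0.2317 x 0.02789 = 0.006462 mol.
n(NaOH) added = 0.3009 x 0.004220 = 0.001270 mol, converting that many moles of HC3H5O3 to C3H5O3-.
Remaining n(HC3H5O3) = 0.005192 mol; n(C3H5O3-) = 0.001270 mol.
By Henderson-Hasselbalch, pH = pKa + log([A^-]/[HA]) = 3.85 + log(0.001270/0.005192) = 3.85 + (-0.61) = 3.24.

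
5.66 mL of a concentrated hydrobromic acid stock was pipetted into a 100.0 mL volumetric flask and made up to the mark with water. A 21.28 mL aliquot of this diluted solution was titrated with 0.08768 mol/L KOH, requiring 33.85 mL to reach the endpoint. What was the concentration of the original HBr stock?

n(KOH) = 0.08768 x 0.03385 = 0.002968 mol.
n(HBr) in the aliquot = 0.002968 mol.
[diluted HBr] = 0.002968 / 0.02128 = 0.1395 M.
Dilution factor = 100.0/5.660 = 17.67, so [stock] = 0.1395 x 17.67 = 2.46 M.

2.46 M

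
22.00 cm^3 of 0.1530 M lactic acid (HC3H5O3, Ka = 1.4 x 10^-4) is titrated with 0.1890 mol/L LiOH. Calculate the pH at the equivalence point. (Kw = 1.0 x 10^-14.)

8.39

n(HC3H5O3) = 0.1530 x 0.02200 = 0.003366 mol; V(LiOH) at equivalence = 0.003366/0.1890 = 0.01781 L.
At equivalence all the acid is converted to C3H5O3-; total volume = 0.02200 + 0.01781 = 0.03981 L, so [C3H5O3-] = 0.003366/0.03981 = 0.08455 M.
Kb = Kw/Ka = 1.0e-14 / 1.4 x 10^-4 = 7.14e-11.
[OH^-] = sqrt(Kb x [C3H5O3-]) = sqrt(7.14e-11 x 0.08455) = 2.46e-6 M.
pOH = 5.61, so pH = 14.00 - 5.61 = 8.39.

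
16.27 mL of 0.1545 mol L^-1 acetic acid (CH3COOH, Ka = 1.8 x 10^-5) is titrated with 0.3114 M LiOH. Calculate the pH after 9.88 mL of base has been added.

n(acid) = 0.1545 x 0.01627 = 0.002514 mol; n(LiOH) added = 0.3114 x 0.009880 = 0.003077 mol.
Base is in excess by 0.003077 - 0.002514 = 0.0005629 mol in a total volume of 0.02615 L.
[OH^-] = 0.0005629/0.02615 = 0.02153 M, so pOH = 1.67 and pH = 14.00 - 1.67 = 12.33.

12.33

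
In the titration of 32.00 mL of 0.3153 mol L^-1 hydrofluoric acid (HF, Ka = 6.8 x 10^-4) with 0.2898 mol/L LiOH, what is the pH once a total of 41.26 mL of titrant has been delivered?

12.41

n(acid) = 0.3153 x 0.03200 = 0.01009 mol; n(LiOH) added = 0.2898 x 0.04126 = 0.01196 mol.
Base is in excess by 0.01196 - 0.01009 = 0.001868 mol in a total volume of 0.07326 L.
[OH^-] = 0.001868/0.07326 = 0.02549 M, so pOH = 1.59 and pH = 14.00 - 1.59 = 12.41.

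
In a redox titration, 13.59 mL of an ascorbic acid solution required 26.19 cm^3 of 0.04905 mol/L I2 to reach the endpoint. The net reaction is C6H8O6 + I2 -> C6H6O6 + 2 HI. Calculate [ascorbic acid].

n(I2) = 0.04905 x 0.02619 = 0.001285 mol.
From the balanced equation, 1 mol I2 reacts with 1 mol ascorbic acid, so n(ascorbic acid) = 0.001285 x 1/1 = 0.001285 mol.
[ascorbic acid] = 0.001285 / 0.01359 L = 0.0945 M.

0.0945 M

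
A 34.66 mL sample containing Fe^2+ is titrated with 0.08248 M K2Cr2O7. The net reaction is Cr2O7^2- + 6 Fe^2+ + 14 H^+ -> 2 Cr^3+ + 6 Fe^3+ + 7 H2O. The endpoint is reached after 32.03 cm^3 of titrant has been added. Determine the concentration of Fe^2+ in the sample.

0.457 M

n(K2Cr2O7) = 0.08248 x 0.03203 = 0.002642 mol.
From the balanced equation, 1 mol K2Cr2O7 reacts with 6 mol Fe^2+, so n(Fe^2+) = 0.002642 x 6/1 = 0.01585 mol.
[Fe^2+] = 0.01585 / 0.03466 L = 0.457 M.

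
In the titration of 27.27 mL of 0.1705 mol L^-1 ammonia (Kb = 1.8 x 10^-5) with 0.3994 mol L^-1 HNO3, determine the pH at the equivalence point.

5.09

n(NH3) = 0.1705 x 0.02727 = 0.004650 mol; V(HNO3) at equivalence = 0.004650/0.3994 = 0.01164 L.
At equivalence the base is fully converted to NH4+; total volume = 0.03891 L, so [NH4+] = 0.004650/0.03891 = 0.1195 M.
Ka(NH4+) = Kw/Kb = 1.0e-14 / 1.8 x 10^-5 = 5.56e-10.
[H^+] = sqrt(Ka x [NH4+]) = sqrt(5.56e-10 x 0.1195) = 8.15e-6 M.
pH = -log(8.15e-6) = 5.09.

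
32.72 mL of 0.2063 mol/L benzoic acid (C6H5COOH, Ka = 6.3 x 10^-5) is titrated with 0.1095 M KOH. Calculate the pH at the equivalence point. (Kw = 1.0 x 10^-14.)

8.53

n(C6H5COOH) = 0.2063 x 0.03272 = 0.006750 mol; V(KOH) at equivalence = 0.006750/0.1095 = 0.06165 L.
At equivalence all the acid is converted to C6H5COO-; total volume = 0.03272 + 0.06165 = 0.09437 L, so [C6H5COO-] = 0.006750/0.09437 = 0.07153 M.
Kb = Kw/Ka = 1.0e-14 / 6.3 x 10^-5 = 1.59e-10.
[OH^-] = sqrt(Kb x [C6H5COO-]) = sqrt(1.59e-10 x 0.07153) = 3.37e-6 M.
pOH = 5.47, so pH = 14.00 - 5.47 = 8.53.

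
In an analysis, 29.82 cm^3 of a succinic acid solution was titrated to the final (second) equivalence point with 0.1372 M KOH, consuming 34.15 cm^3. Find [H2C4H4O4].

0.0786 M

n(KOH) = 0.1372 x 0.03415 = 0.004685 mol.
At the final (second) equivalence point, 2 mol OH^- react per mol H2C4H4O4, so n(H2C4H4O4) = 0.004685 / 2 = 0.002343 mol.
[H2C4H4O4] = 0.002343 / 0.02982 L = 0.0786 M.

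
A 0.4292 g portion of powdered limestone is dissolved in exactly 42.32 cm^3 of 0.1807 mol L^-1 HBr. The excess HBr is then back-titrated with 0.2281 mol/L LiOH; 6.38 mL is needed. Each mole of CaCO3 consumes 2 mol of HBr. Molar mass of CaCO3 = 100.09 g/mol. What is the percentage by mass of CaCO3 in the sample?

72.2%

Total n(HBr) added = 0.1807 x 0.04232 = 0.007647 mol.
n(LiOH) used = 0.2281 x 0.006380 = 0.001455 mol, which equals the excess n(HBr).
So n(HBr) consumed by the sample = 0.007647 - 0.001455 = 0.006192 mol.
n(CaCO3) = 0.006192 / 2 = 0.003096 mol.
mass CaCO3 = 0.003096 x 100.09 = 0.3099 g, so %CaCO3 = 0.3099/0.4292 x 100 = 72.2%.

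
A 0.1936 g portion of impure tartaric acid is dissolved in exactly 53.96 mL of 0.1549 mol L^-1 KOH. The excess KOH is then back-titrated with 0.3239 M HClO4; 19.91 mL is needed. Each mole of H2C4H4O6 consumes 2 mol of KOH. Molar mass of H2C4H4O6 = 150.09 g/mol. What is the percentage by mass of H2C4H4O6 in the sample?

74.0%

Total n(KOH) added = 0.1549 x 0.05396 = 0.008358 mol.
n(HClO4) used = 0.3239 x 0.01991 = 0.006449 mol, which equals the excess n(KOH).
So n(KOH) consumed by the sample = 0.008358 - 0.006449 = 0.001910 mol.
n(H2C4H4O6) = 0.001910 / 2 = 0.0009548 mol.
mass H2C4H4O6 = 0.0009548 x 150.09 = 0.1433 g, so %H2C4H4O6 = 0.1433/0.1936 x 100 = 74.0%.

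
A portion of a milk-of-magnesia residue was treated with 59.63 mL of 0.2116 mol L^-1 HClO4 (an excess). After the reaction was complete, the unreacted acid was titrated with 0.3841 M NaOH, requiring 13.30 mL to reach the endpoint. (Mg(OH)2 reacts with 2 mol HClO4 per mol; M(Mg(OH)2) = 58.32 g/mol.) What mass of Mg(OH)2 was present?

Total n(HClO4) added = 0.2116 x 0.05963 = 0.01262 mol.
n(NaOH) used = 0.3841 x 0.01330 = 0.005109 mol, which equals the excess n(HClO4).
So n(HClO4) consumed by the sample = 0.01262 - 0.005109 = 0.007509 mol.
n(Mg(OH)2) = 0.007509 / 2 = 0.003755 mol.
mass = 0.003755 mol x 58.32 g/mol = 0.219 g.

0.219 g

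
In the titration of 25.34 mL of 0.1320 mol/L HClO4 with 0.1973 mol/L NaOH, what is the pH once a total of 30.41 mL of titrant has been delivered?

n(acid) = 0.1320 x 0.02534 = 0.003345 mol; n(NaOH) added = 0.1973 x 0.03041 = 0.006000 mol.
Base is in excess by 0.006000 - 0.003345 = 0.002655 mol in a total volume of 0.05575 L.
[OH^-] = 0.002655/0.05575 = 0.04762 M, so pOH = 1.32 and pH = 14.00 - 1.32 = 12.68.

12.68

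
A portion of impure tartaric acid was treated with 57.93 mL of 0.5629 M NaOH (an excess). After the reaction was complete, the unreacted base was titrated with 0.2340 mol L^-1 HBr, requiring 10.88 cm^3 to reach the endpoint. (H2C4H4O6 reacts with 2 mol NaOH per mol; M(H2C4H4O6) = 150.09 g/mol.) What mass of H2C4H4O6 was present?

Total n(NaOH) added = 0.5629 x 0.05793 = 0.03261 mol.
n(HBr) used = 0.2340 x 0.01088 = 0.002546 mol, which equals the excess n(NaOH).
So n(NaOH) consumed by the sample = 0.03261 - 0.002546 = 0.03006 mol.
n(H2C4H4O6) = 0.03006 / 2 = 0.01503 mol.
mass = 0.01503 mol x 150.09 g/mol = 2.26 g.

2.26 g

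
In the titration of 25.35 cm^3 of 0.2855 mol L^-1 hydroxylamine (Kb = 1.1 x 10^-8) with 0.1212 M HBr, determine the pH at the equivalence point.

3.56

n(NH2OH) = 0.2855 x 0.02535 = 0.007237 mol; V(HBr) at equivalence = 0.007237/0.1212 = 0.05971 L.
At equivalence the base is fully converted to NH3OH+; total volume = 0.08506 L, so [NH3OH+] = 0.007237/0.08506 = 0.08508 M.
Ka(NH3OH+) = Kw/Kb = 1.0e-14 / 1.1 x 10^-8 = 9.09e-7.
[H^+] = sqrt(Ka x [NH3OH+]) = sqrt(9.09e-7 x 0.08508) = 0.000278 M.
pH = -log(0.000278) = 3.56.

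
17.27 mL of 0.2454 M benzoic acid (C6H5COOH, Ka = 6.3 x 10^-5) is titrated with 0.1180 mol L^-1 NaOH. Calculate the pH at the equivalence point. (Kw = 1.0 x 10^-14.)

8.55

n(C6H5COOH) = 0.2454 x 0.01727 = 0.004238 mol; V(NaOH) at equivalence = 0.004238/0.1180 = 0.03592 L.
At equivalence all the acid is converted to C6H5COO-; total volume = 0.01727 + 0.03592 = 0.05319 L, so [C6H5COO-] = 0.004238/0.05319 = 0.07968 M.
Kb = Kw/Ka = 1.0e-14 / 6.3 x 10^-5 = 1.59e-10.
[OH^-] = sqrt(Kb x [C6H5COO-]) = sqrt(1.59e-10 x 0.07968) = 3.56e-6 M.
pOH = 5.45, so pH = 14.00 - 5.45 = 8.55.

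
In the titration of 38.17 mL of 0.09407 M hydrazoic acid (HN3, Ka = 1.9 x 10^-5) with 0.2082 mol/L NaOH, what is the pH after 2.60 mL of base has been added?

Initial n(HN3) = 0.09407 x 0.03817 = 0.003591 mol.
n(NaOH) added = 0.2082 x 0.002600 = 0.0005413 mol, converting that many moles of HN3 to N3-.
Remaining n(HN3) = 0.003049 mol; n(N3-) = 0.0005413 mol.
By Henderson-Hasselbalch, pH = pKa + log([A^-]/[HA]) = 4.72 + log(0.0005413/0.003049) = 4.72 + (-0.75) = 3.97.

3.97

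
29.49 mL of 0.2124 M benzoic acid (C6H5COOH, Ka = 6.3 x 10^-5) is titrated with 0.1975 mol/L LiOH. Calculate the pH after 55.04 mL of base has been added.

12.74

n(acid) = 0.2124 x 0.02949 = 0.006264 mol; n(LiOH) added = 0.1975 x 0.05504 = 0.01087 mol.
Base is in excess by 0.01087 - 0.006264 = 0.004607 mol in a total volume of 0.08453 L.
[OH^-] = 0.004607/0.08453 = 0.05450 M, so pOH = 1.26 and pH = 14.00 - 1.26 = 12.74.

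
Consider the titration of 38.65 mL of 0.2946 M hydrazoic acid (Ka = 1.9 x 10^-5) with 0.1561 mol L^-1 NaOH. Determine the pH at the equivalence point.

n(HN3) = 0.2946 x 0.03865 = 0.01139 mol; V(NaOH) at equivalence = 0.01139/0.1561 = 0.07294 L.
At equivalence all the acid is converted to N3-; total volume = 0.03865 + 0.07294 = 0.1116 L, so [N3-] = 0.01139/0.1116 = 0.1020 M.
Kb = Kw/Ka = 1.0e-14 / 1.9 x 10^-5 = 5.26e-10.
[OH^-] = sqrt(Kb x [N3-]) = sqrt(5.26e-10 x 0.1020) = 7.33e-6 M.
pOH = 5.14, so pH = 14.00 - 5.14 = 8.86.

8.86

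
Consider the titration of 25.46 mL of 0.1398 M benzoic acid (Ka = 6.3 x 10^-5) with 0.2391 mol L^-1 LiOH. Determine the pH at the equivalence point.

8.57

n(C6H5COOH) = 0.1398 x 0.02546 = 0.003559 mol; V(LiOH) at equivalence = 0.003559/0.2391 = 0.01489 L.
At equivalence all the acid is converted to C6H5COO-; total volume = 0.02546 + 0.01489 = 0.04035 L, so [C6H5COO-] = 0.003559/0.04035 = 0.08822 M.
Kb = Kw/Ka = 1.0e-14 / 6.3 x 10^-5 = 1.59e-10.
[OH^-] = sqrt(Kb x [C6H5COO-]) = sqrt(1.59e-10 x 0.08822) = 3.74e-6 M.
pOH = 5.43, so pH = 14.00 - 5.43 = 8.57.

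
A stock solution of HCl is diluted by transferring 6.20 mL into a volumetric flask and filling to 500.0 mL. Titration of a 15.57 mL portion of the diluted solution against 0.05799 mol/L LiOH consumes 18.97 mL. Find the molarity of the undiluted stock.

5.70 M

n(LiOH) = 0.05799 x 0.01897 = 0.001100 mol.
n(HCl) in the aliquot = 0.001100 mol.
[diluted HCl] = 0.001100 / 0.01557 = 0.07065 M.
Dilution factor = 500.0/6.200 = 80.65, so [stock] = 0.07065 x 80.65 = 5.70 M.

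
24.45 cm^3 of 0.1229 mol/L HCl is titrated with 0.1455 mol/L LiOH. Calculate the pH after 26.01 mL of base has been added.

12.19

n(acid) = 0.1229 x 0.02445 = 0.003005 mol; n(LiOH) added = 0.1455 x 0.02601 = 0.003784 mol.
Base is in excess by 0.003784 - 0.003005 = 0.0007795 mol in a total volume of 0.05046 L.
[OH^-] = 0.0007795/0.05046 = 0.01545 M, so pOH = 1.81 and pH = 14.00 - 1.81 = 12.19.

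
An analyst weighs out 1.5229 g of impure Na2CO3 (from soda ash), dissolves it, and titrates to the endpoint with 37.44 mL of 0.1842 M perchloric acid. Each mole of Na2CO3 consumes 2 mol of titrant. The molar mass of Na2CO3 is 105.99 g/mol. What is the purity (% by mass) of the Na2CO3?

24.0%

n(HClO4) = 0.1842 x 0.03744 = 0.006896 mol.
n(Na2CO3) = 0.006896 / 2 = 0.003448 mol.
mass of Na2CO3 = 0.003448 x 105.99 = 0.3655 g.
% purity = 0.3655 / 1.5229 x 100 = 24.0%.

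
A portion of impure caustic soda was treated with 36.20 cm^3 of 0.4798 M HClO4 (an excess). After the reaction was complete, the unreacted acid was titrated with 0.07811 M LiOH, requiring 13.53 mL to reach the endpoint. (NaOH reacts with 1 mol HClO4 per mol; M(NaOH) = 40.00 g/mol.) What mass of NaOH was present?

0.652 g

Total n(HClO4) added = 0.4798 x 0.03620 = 0.01737 mol.
n(LiOH) used = 0.07811 x 0.01353 = 0.001057 mol, which equals the excess n(HClO4).
So n(HClO4) consumed by the sample = 0.01737 - 0.001057 = 0.01631 mol.
n(NaOH) = 0.01631 / 1 = 0.01631 mol.
mass = 0.01631 mol x 40.00 g/mol = 0.652 g.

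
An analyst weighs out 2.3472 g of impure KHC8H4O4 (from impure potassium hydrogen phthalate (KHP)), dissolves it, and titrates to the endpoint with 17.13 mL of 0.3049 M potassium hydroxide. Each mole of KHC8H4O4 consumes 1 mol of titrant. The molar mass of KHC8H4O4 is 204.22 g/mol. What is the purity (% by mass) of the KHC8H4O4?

n(KOH) = 0.3049 x 0.01713 = 0.005223 mol.
n(KHC8H4O4) = 0.005223 / 1 = 0.005223 mol.
mass of KHC8H4O4 = 0.005223 x 204.22 = 1.067 g.
% purity = 1.067 / 2.3472 x 100 = 45.4%.

45.4%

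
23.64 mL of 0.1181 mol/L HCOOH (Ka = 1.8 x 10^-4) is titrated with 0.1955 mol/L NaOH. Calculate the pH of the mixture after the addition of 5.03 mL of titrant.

3.48

Initial n(HCOOH) = 0.1181 x 0.02364 = 0.002792 mol.
n(NaOH) added = 0.1955 x 0.005030 = 0.0009834 mol, converting that many moles of HCOOH to HCOO-.
Remaining n(HCOOH) = 0.001809 mol; n(HCOO-) = 0.0009834 mol.
By Henderson-Hasselbalch, pH = pKa + log([A^-]/[HA]) = 3.74 + log(0.0009834/0.001809) = 3.74 + (-0.26) = 3.48.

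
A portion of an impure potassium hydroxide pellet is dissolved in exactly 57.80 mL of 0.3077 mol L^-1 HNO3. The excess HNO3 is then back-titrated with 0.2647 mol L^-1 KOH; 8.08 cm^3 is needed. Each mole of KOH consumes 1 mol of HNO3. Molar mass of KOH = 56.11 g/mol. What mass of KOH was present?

Total n(HNO3) added = 0.3077 x 0.05780 = 0.01779 mol.
n(KOH) used = 0.2647 x 0.008080 = 0.002139 mol, which equals the excess n(HNO3).
So n(HNO3) consumed by the sample = 0.01779 - 0.002139 = 0.01565 mol.
n(KOH) = 0.01565 / 1 = 0.01565 mol.
mass = 0.01565 mol x 56.11 g/mol = 0.878 g.

0.878 g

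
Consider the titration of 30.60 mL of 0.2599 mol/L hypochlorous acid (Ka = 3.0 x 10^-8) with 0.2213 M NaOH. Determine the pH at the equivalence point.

10.30

n(HClO) = 0.2599 x 0.03060 = 0.007953 mol; V(NaOH) at equivalence = 0.007953/0.2213 = 0.03594 L.
At equivalence all the acid is converted to ClO-; total volume = 0.03060 + 0.03594 = 0.06654 L, so [ClO-] = 0.007953/0.06654 = 0.1195 M.
Kb = Kw/Ka = 1.0e-14 / 3.0 x 10^-8 = 3.33e-7.
[OH^-] = sqrt(Kb x [ClO-]) = sqrt(3.33e-7 x 0.1195) = 0.000200 M.
pOH = 3.70, so pH = 14.00 - 3.70 = 10.30.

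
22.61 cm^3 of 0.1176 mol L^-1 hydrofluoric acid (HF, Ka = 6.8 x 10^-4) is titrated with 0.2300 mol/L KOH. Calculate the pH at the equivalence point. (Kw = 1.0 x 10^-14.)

n(HF) = 0.1176 x 0.02261 = 0.002659 mol; V(KOH) at equivalence = 0.002659/0.2300 = 0.01156 L.
At equivalence all the acid is converted to F-; total volume = 0.02261 + 0.01156 = 0.03417 L, so [F-] = 0.002659/0.03417 = 0.07781 M.
Kb = Kw/Ka = 1.0e-14 / 6.8 x 10^-4 = 1.47e-11.
[OH^-] = sqrt(Kb x [F-]) = sqrt(1.47e-11 x 0.07781) = 1.07e-6 M.
pOH = 5.97, so pH = 14.00 - 5.97 = 8.03.

8.03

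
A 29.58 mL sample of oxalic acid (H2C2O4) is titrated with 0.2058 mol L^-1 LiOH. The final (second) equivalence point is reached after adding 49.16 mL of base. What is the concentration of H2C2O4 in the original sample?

0.171 M

n(LiOH) = 0.2058 x 0.04916 = 0.01012 mol.
At the final (second) equivalence point, 2 mol OH^- react per mol H2C2O4, so n(H2C2O4) = 0.01012 / 2 = 0.005059 mol.
[H2C2O4] = 0.005059 / 0.02958 L = 0.171 M.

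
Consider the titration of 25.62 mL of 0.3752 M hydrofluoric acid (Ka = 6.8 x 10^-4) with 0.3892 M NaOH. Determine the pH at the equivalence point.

8.22

n(HF) = 0.3752 x 0.02562 = 0.009613 mol; V(NaOH) at equivalence = 0.009613/0.3892 = 0.02470 L.
At equivalence all the acid is converted to F-; total volume = 0.02562 + 0.02470 = 0.05032 L, so [F-] = 0.009613/0.05032 = 0.1910 M.
Kb = Kw/Ka = 1.0e-14 / 6.8 x 10^-4 = 1.47e-11.
[OH^-] = sqrt(Kb x [F-]) = sqrt(1.47e-11 x 0.1910) = 1.68e-6 M.
pOH = 5.78, so pH = 14.00 - 5.78 = 8.22.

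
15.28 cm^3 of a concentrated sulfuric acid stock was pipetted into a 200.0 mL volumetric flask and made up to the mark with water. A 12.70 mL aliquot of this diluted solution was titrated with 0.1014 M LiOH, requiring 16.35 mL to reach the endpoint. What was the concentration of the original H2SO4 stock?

n(LiOH) = 0.1014 x 0.01635 = 0.001658 mol.
n(H2SO4) in the aliquot = 0.001658 x 1/2 = 0.0008289 mol.
[diluted H2SO4] = 0.0008289 / 0.01270 = 0.06527 M.
Dilution factor = 200.0/15.28 = 13.09, so [stock] = 0.06527 x 13.09 = 0.854 M.

0.854 M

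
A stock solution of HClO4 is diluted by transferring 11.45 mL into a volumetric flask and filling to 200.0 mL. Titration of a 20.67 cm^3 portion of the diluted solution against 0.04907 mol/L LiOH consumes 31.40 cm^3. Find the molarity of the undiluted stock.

n(LiOH) = 0.04907 x 0.03140 = 0.001541 mol.
n(HClO4) in the aliquot = 0.001541 mol.
[diluted HClO4] = 0.001541 / 0.02067 = 0.07454 M.
Dilution factor = 200.0/11.45 = 17.47, so [stock] = 0.07454 x 17.47 = 1.30 M.

1.30 M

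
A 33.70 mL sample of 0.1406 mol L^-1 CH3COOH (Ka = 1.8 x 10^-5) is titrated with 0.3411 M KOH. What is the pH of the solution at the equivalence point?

8.87

n(CH3COOH) = 0.1406 x 0.03370 = 0.004738 mol; V(KOH) at equivalence = 0.004738/0.3411 = 0.01389 L.
At equivalence all the acid is converted to CH3COO-; total volume = 0.03370 + 0.01389 = 0.04759 L, so [CH3COO-] = 0.004738/0.04759 = 0.09956 M.
Kb = Kw/Ka = 1.0e-14 / 1.8 x 10^-5 = 5.56e-10.
[OH^-] = sqrt(Kb x [CH3COO-]) = sqrt(5.56e-10 x 0.09956) = 7.44e-6 M.
pOH = 5.13, so pH = 14.00 - 5.13 = 8.87.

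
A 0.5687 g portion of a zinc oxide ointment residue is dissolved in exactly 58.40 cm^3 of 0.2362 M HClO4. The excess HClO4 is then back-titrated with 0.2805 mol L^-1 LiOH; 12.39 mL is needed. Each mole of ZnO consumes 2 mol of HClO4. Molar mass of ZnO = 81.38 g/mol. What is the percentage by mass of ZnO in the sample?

73.8%

Total n(HClO4) added = 0.2362 x 0.05840 = 0.01379 mol.
n(LiOH) used = 0.2805 x 0.01239 = 0.003475 mol, which equals the excess n(HClO4).
So n(HClO4) consumed by the sample = 0.01379 - 0.003475 = 0.01032 mol.
n(ZnO) = 0.01032 / 2 = 0.005159 mol.
mass ZnO = 0.005159 x 81.38 = 0.4199 g, so %ZnO = 0.4199/0.5687 x 100 = 73.8%.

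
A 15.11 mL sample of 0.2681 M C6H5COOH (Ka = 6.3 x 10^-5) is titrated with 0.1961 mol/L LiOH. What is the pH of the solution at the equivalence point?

n(C6H5COOH) = 0.2681 x 0.01511 = 0.004051 mol; V(LiOH) at equivalence = 0.004051/0.1961 = 0.02066 L.
At equivalence all the acid is converted to C6H5COO-; total volume = 0.01511 + 0.02066 = 0.03577 L, so [C6H5COO-] = 0.004051/0.03577 = 0.1133 M.
Kb = Kw/Ka = 1.0e-14 / 6.3 x 10^-5 = 1.59e-10.
[OH^-] = sqrt(Kb x [C6H5COO-]) = sqrt(1.59e-10 x 0.1133) = 4.24e-6 M.
pOH = 5.37, so pH = 14.00 - 5.37 = 8.63.

8.63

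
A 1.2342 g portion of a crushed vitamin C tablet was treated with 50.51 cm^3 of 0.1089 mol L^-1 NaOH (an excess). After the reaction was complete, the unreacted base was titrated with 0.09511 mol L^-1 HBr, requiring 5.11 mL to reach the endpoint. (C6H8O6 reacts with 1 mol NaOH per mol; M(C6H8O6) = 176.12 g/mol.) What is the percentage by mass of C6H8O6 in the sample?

Total n(NaOH) added = 0.1089 x 0.05051 = 0.005501 mol.
n(HBr) used = 0.09511 x 0.005110 = 0.0004860 mol, which equals the excess n(NaOH).
So n(NaOH) consumed by the sample = 0.005501 - 0.0004860 = 0.005015 mol.
n(C6H8O6) = 0.005015 / 1 = 0.005015 mol.
mass C6H8O6 = 0.005015 x 176.12 = 0.8832 g, so %C6H8O6 = 0.8832/1.2342 x 100 = 71.6%.

71.6%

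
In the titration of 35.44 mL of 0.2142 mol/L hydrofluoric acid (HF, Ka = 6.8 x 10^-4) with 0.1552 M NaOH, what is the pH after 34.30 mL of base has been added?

Initial n(HF) = 0.2142 x 0.03544 = 0.007591 mol.
n(NaOH) added = 0.1552 x 0.03430 = 0.005323 mol, converting that many moles of HF to F-.
Remaining n(HF) = 0.002268 mol; n(F-) = 0.005323 mol.
By Henderson-Hasselbalch, pH = pKa + log([A^-]/[HA]) = 3.17 + log(0.005323/0.002268) = 3.17 + (+0.37) = 3.54.

3.54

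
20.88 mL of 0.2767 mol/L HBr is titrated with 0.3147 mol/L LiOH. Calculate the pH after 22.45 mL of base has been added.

n(acid) = 0.2767 x 0.02088 = 0.005777 mol; n(LiOH) added = 0.3147 x 0.02245 = 0.007065 mol.
Base is in excess by 0.007065 - 0.005777 = 0.001288 mol in a total volume of 0.04333 L.
[OH^-] = 0.001288/0.04333 = 0.02971 M, so pOH = 1.53 and pH = 14.00 - 1.53 = 12.47.

12.47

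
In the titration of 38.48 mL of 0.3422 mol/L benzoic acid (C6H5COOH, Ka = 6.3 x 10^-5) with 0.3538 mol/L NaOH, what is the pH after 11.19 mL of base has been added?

3.83

Initial n(C6H5COOH) = 0.3422 x 0.03848 = 0.01317 mol.
n(NaOH) added = 0.3538 x 0.01119 = 0.003959 mol, converting that many moles of C6H5COOH to C6H5COO-.
Remaining n(C6H5COOH) = 0.009209 mol; n(C6H5COO-) = 0.003959 mol.
By Henderson-Hasselbalch, pH = pKa + log([A^-]/[HA]) = 4.20 + log(0.003959/0.009209) = 4.20 + (-0.37) = 3.83.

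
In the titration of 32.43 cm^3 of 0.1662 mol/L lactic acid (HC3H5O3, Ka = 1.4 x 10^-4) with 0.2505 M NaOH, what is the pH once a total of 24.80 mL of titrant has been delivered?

12.16

n(acid) = 0.1662 x 0.03243 = 0.005390 mol; n(NaOH) added = 0.2505 x 0.02480 = 0.006212 mol.
Base is in excess by 0.006212 - 0.005390 = 0.0008225 mol in a total volume of 0.05723 L.
[OH^-] = 0.0008225/0.05723 = 0.01437 M, so pOH = 1.84 and pH = 14.00 - 1.84 = 12.16.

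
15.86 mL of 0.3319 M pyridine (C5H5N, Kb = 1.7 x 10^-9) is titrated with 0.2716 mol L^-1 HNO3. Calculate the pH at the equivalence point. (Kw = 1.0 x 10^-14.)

n(C5H5N) = 0.3319 x 0.01586 = 0.005264 mol; V(HNO3) at equivalence = 0.005264/0.2716 = 0.01938 L.
At equivalence the base is fully converted to C5H5NH+; total volume = 0.03524 L, so [C5H5NH+] = 0.005264/0.03524 = 0.1494 M.
Ka(C5H5NH+) = Kw/Kb = 1.0e-14 / 1.7 x 10^-9 = 5.88e-6.
[H^+] = sqrt(Ka x [C5H5NH+]) = sqrt(5.88e-6 x 0.1494) = 0.000937 M.
pH = -log(0.000937) = 3.03.

3.03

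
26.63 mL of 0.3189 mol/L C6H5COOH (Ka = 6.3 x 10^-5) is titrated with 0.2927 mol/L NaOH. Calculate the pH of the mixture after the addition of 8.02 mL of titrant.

3.78

Initial n(C6H5COOH) = 0.3189 x 0.02663 = 0.008492 mol.
n(NaOH) added = 0.2927 x 0.008020 = 0.002347 mol, converting that many moles of C6H5COOH to C6H5COO-.
Remaining n(C6H5COOH) = 0.006145 mol; n(C6H5COO-) = 0.002347 mol.
By Henderson-Hasselbalch, pH = pKa + log([A^-]/[HA]) = 4.20 + log(0.002347/0.006145) = 4.20 + (-0.42) = 3.78.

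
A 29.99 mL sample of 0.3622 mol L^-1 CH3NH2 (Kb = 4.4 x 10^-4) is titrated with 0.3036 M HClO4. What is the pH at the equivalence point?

5.71

n(CH3NH2) = 0.3622 x 0.02999 = 0.01086 mol; V(HClO4) at equivalence = 0.01086/0.3036 = 0.03578 L.
At equivalence the base is fully converted to CH3NH3+; total volume = 0.06577 L, so [CH3NH3+] = 0.01086/0.06577 = 0.1652 M.
Ka(CH3NH3+) = Kw/Kb = 1.0e-14 / 4.4 x 10^-4 = 2.27e-11.
[H^+] = sqrt(Ka x [CH3NH3+]) = sqrt(2.27e-11 x 0.1652) = 1.94e-6 M.
pH = -log(1.94e-6) = 5.71.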